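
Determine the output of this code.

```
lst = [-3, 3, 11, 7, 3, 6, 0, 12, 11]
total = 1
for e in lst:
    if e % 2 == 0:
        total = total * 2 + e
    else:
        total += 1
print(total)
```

85

e=-3: not even, total = 1+1 = 2
e=3: not even, total = 2+1 = 3
e=11: not even, total = 3+1 = 4
e=7: not even, total = 4+1 = 5
e=3: not even, total = 5+1 = 6
e=6: even, total = 6*2+6 = 18
e=0: even, total = 18*2+0 = 36
e=12: even, total = 36*2+12 = 84
e=11: not even, total = 84+1 = 85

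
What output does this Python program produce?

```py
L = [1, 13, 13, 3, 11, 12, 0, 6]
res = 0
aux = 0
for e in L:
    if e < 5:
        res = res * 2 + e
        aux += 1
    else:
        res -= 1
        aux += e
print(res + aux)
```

55

e=1: <5, res = 0*2+1 = 1; aux=1
e=13: not <5, res = 1-1 = 0; aux=14
e=13: not <5, res = 0-1 = -1; aux=27
e=3: <5, res = (-1)*2+3 = 1; aux=28
e=11: not <5, res = 1-1 = 0; aux=39
e=12: not <5, res = 0-1 = -1; aux=51
e=0: <5, res = (-1)*2+0 = -2; aux=52
e=6: not <5, res = (-2)-1 = -3; aux=58
res+aux = (-3)+58 = 55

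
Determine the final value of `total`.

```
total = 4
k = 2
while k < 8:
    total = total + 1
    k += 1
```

10

k=2: total = 4+1 = 5
k=3: total = 5+1 = 6
k=4: total = 6+1 = 7
k=5: total = 7+1 = 8
k=6: total = 8+1 = 9
k=7: total = 9+1 = 10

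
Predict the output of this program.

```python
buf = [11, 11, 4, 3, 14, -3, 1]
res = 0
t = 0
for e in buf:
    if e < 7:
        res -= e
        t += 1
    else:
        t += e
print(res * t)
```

e=11: not <7; t=11
e=11: not <7; t=22
e=4: <7, res = 0-4 = -4; t=23
e=3: <7, res = (-4)-3 = -7; t=24
e=14: not <7; t=38
e=-3: <7, res = (-7)-(-3) = -4; t=39
e=1: <7, res = (-4)-1 = -5; t=40
res*t = (-5)*40 = -200

-200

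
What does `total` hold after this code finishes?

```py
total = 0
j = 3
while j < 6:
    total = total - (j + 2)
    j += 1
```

j=3: total = 0-5 = -5
j=4: total = (-5)-6 = -11
j=5: total = (-11)-7 = -18

-18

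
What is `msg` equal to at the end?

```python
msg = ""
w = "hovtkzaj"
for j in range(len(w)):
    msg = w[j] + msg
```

j=0: prepend 'h' → 'h'
j=1: prepend 'o' → 'oh'
j=2: prepend 'v' → 'voh'
j=3: prepend 't' → 'tvoh'
j=4: prepend 'k' → 'ktvoh'
j=5: prepend 'z' → 'zktvoh'
j=6: prepend 'a' → 'azktvoh'
j=7: prepend 'j' → 'jazktvoh'

'jazktvoh'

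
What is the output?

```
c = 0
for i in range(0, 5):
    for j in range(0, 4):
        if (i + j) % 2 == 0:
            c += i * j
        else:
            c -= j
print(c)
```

i=0,j=0: even sum, c = 0+0 = 0
i=0,j=1: odd sum, c = 0-1 = -1
i=0,j=2: even sum, c = (-1)+0 = -1
i=0,j=3: odd sum, c = (-1)-3 = -4
i=1,j=0: odd sum, c = (-4)-0 = -4
i=1,j=1: even sum, c = (-4)+1 = -3
i=1,j=2: odd sum, c = (-3)-2 = -5
i=1,j=3: even sum, c = (-5)+3 = -2
i=2,j=0: even sum, c = (-2)+0 = -2
i=2,j=1: odd sum, c = (-2)-1 = -3
i=2,j=2: even sum, c = (-3)+4 = 1
i=2,j=3: odd sum, c = 1-3 = -2
i=3,j=0: odd sum, c = (-2)-0 = -2
i=3,j=1: even sum, c = (-2)+3 = 1
i=3,j=2: odd sum, c = 1-2 = -1
i=3,j=3: even sum, c = (-1)+9 = 8
i=4,j=0: even sum, c = 8+0 = 8
i=4,j=1: odd sum, c = 8-1 = 7
i=4,j=2: even sum, c = 7+8 = 15
i=4,j=3: odd sum, c = 15-3 = 12

12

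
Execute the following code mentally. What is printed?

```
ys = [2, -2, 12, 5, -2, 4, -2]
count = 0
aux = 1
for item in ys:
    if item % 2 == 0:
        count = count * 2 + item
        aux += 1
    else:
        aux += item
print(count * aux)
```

1512

item=2: even, count = 0*2+2 = 2; aux=2
item=-2: even, count = 2*2+(-2) = 2; aux=3
item=12: even, count = 2*2+12 = 16; aux=4
item=5: not even; aux=9
item=-2: even, count = 16*2+(-2) = 30; aux=10
item=4: even, count = 30*2+4 = 64; aux=11
item=-2: even, count = 64*2+(-2) = 126; aux=12
count*aux = 126*12 = 1512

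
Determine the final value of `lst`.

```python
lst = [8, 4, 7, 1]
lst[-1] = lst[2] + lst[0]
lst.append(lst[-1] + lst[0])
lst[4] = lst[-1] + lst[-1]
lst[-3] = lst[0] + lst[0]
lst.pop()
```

lst[-1] = lst[2]+lst[0] = 7+8 = 15 → [8, 4, 7, 15]
append lst[-1]+lst[0] = 15+8 = 23 → [8, 4, 7, 15, 23]
lst[4] = lst[-1]+lst[-1] = 23+23 = 46 → [8, 4, 7, 15, 46]
lst[-3] = lst[0]+lst[0] = 8+8 = 16 → [8, 4, 16, 15, 46]
pop() removes 46 → [8, 4, 16, 15]

[8, 4, 16, 15]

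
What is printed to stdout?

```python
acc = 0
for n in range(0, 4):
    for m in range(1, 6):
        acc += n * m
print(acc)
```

n=0,m=1: acc = 0+0 = 0
n=0,m=2: acc = 0+0 = 0
n=0,m=3: acc = 0+0 = 0
n=0,m=4: acc = 0+0 = 0
n=0,m=5: acc = 0+0 = 0
n=1,m=1: acc = 0+1 = 1
n=1,m=2: acc = 1+2 = 3
n=1,m=3: acc = 3+3 = 6
n=1,m=4: acc = 6+4 = 10
n=1,m=5: acc = 10+5 = 15
n=2,m=1: acc = 15+2 = 17
n=2,m=2: acc = 17+4 = 21
n=2,m=3: acc = 21+6 = 27
n=2,m=4: acc = 27+8 = 35
n=2,m=5: acc = 35+10 = 45
n=3,m=1: acc = 45+3 = 48
n=3,m=2: acc = 48+6 = 54
n=3,m=3: acc = 54+9 = 63
n=3,m=4: acc = 63+12 = 75
n=3,m=5: acc = 75+15 = 90

90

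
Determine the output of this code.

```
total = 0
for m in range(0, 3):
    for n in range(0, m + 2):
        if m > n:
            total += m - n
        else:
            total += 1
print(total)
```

10

m=0,n=0: not 0>0, total = 0+1 = 1
m=0,n=1: not 0>1, total = 1+1 = 2
m=1,n=0: 1>0, total = 2+1 = 3
m=1,n=1: not 1>1, total = 3+1 = 4
m=1,n=2: not 1>2, total = 4+1 = 5
m=2,n=0: 2>0, total = 5+2 = 7
m=2,n=1: 2>1, total = 7+1 = 8
m=2,n=2: not 2>2, total = 8+1 = 9
m=2,n=3: not 2>3, total = 9+1 = 10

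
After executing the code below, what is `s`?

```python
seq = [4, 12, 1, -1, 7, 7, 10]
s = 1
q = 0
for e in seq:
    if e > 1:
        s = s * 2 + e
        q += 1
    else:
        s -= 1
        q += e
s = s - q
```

e=4: >1, s = 1*2+4 = 6; q=1
e=12: >1, s = 6*2+12 = 24; q=2
e=1: not >1, s = 24-1 = 23; q=3
e=-1: not >1, s = 23-1 = 22; q=2
e=7: >1, s = 22*2+7 = 51; q=3
e=7: >1, s = 51*2+7 = 109; q=4
e=10: >1, s = 109*2+10 = 228; q=5
s-q = 228-5 = 223

223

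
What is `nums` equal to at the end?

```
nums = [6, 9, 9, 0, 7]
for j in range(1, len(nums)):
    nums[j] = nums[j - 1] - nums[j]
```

[6, -3, -12, -12, -19]

j=1: nums[1] = 6-9 = -3 → [6, -3, 9, 0, 7]
j=2: nums[2] = (-3)-9 = -12 → [6, -3, -12, 0, 7]
j=3: nums[3] = (-12)-0 = -12 → [6, -3, -12, -12, 7]
j=4: nums[4] = (-12)-7 = -19 → [6, -3, -12, -12, -19]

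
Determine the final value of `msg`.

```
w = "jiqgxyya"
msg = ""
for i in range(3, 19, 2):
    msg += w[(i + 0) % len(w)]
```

'gyaigyai'

i=3: add w[3]='g' → 'g'
i=5: add w[5]='y' → 'gy'
i=7: add w[7]='a' → 'gya'
i=9: add w[1]='i' → 'gyai'
i=11: add w[3]='g' → 'gyaig'
i=13: add w[5]='y' → 'gyaigy'
i=15: add w[7]='a' → 'gyaigya'
i=17: add w[1]='i' → 'gyaigyai'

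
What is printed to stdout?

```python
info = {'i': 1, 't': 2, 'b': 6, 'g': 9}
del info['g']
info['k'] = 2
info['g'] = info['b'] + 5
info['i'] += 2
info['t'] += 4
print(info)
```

{'i': 3, 't': 6, 'b': 6, 'k': 2, 'g': 11}

del 'g' → {'i': 1, 't': 2, 'b': 6}
info['k'] = 2 → {'i': 1, 't': 2, 'b': 6, 'k': 2}
info['g'] = info['b']+5 = 11 → {'i': 1, 't': 2, 'b': 6, 'k': 2, 'g': 11}
info['i'] = 1+2 = 3 → {'i': 3, 't': 2, 'b': 6, 'k': 2, 'g': 11}
info['t'] = 2+4 = 6 → {'i': 3, 't': 6, 'b': 6, 'k': 2, 'g': 11}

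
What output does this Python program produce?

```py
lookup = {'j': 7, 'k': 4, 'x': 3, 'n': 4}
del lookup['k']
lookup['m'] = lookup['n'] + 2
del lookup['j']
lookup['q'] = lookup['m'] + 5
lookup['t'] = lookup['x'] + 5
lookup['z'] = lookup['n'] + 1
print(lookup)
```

del 'k' → {'j': 7, 'x': 3, 'n': 4}
lookup['m'] = lookup['n']+2 = 6 → {'j': 7, 'x': 3, 'n': 4, 'm': 6}
del 'j' → {'x': 3, 'n': 4, 'm': 6}
lookup['q'] = lookup['m']+5 = 11 → {'x': 3, 'n': 4, 'm': 6, 'q': 11}
lookup['t'] = lookup['x']+5 = 8 → {'x': 3, 'n': 4, 'm': 6, 'q': 11, 't': 8}
lookup['z'] = lookup['n']+1 = 5 → {'x': 3, 'n': 4, 'm': 6, 'q': 11, 't': 8, 'z': 5}

{'x': 3, 'n': 4, 'm': 6, 'q': 11, 't': 8, 'z': 5}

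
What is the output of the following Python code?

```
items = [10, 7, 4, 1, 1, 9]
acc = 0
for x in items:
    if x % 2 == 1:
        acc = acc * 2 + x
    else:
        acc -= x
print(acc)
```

-121

x=10: not odd, acc = 0-10 = -10
x=7: odd, acc = (-10)*2+7 = -13
x=4: not odd, acc = (-13)-4 = -17
x=1: odd, acc = (-17)*2+1 = -33
x=1: odd, acc = (-33)*2+1 = -65
x=9: odd, acc = (-65)*2+9 = -121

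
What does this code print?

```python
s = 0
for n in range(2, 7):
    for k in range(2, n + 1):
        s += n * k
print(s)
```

245

n=2,k=2: s = 0+4 = 4
n=3,k=2: s = 4+6 = 10
n=3,k=3: s = 10+9 = 19
n=4,k=2: s = 19+8 = 27
n=4,k=3: s = 27+12 = 39
n=4,k=4: s = 39+16 = 55
n=5,k=2: s = 55+10 = 65
n=5,k=3: s = 65+15 = 80
n=5,k=4: s = 80+20 = 100
n=5,k=5: s = 100+25 = 125
n=6,k=2: s = 125+12 = 137
n=6,k=3: s = 137+18 = 155
n=6,k=4: s = 155+24 = 179
n=6,k=5: s = 179+30 = 209
n=6,k=6: s = 209+36 = 245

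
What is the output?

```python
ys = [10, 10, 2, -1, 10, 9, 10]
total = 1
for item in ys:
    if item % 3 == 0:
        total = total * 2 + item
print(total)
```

item=10: not %3==0
item=10: not %3==0
item=2: not %3==0
item=-1: not %3==0
item=10: not %3==0
item=9: %3==0, total = 1*2+9 = 11
item=10: not %3==0

11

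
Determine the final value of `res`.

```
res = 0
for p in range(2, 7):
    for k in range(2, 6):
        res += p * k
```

p=2,k=2: res = 0+4 = 4
p=2,k=3: res = 4+6 = 10
p=2,k=4: res = 10+8 = 18
p=2,k=5: res = 18+10 = 28
p=3,k=2: res = 28+6 = 34
p=3,k=3: res = 34+9 = 43
p=3,k=4: res = 43+12 = 55
p=3,k=5: res = 55+15 = 70
p=4,k=2: res = 70+8 = 78
p=4,k=3: res = 78+12 = 90
p=4,k=4: res = 90+16 = 106
p=4,k=5: res = 106+20 = 126
p=5,k=2: res = 126+10 = 136
p=5,k=3: res = 136+15 = 151
p=5,k=4: res = 151+20 = 171
p=5,k=5: res = 171+25 = 196
p=6,k=2: res = 196+12 = 208
p=6,k=3: res = 208+18 = 226
p=6,k=4: res = 226+24 = 250
p=6,k=5: res = 250+30 = 280

280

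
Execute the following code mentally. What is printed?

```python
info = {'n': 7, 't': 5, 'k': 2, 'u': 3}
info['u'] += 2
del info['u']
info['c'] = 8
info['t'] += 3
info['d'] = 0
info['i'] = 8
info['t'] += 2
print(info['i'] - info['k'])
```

6

info['u'] = 3+2 = 5 → {'n': 7, 't': 5, 'k': 2, 'u': 5}
del 'u' → {'n': 7, 't': 5, 'k': 2}
info['c'] = 8 → {'n': 7, 't': 5, 'k': 2, 'c': 8}
info['t'] = 5+3 = 8 → {'n': 7, 't': 8, 'k': 2, 'c': 8}
info['d'] = 0 → {'n': 7, 't': 8, 'k': 2, 'c': 8, 'd': 0}
info['i'] = 8 → {'n': 7, 't': 8, 'k': 2, 'c': 8, 'd': 0, 'i': 8}
info['t'] = 8+2 = 10 → {'n': 7, 't': 10, 'k': 2, 'c': 8, 'd': 0, 'i': 8}
info['i']-info['k'] = 8-2 = 6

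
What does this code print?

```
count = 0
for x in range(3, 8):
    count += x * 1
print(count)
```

x=3: count = 0+3*1 = 3
x=4: count = 3+4*1 = 7
x=5: count = 7+5*1 = 12
x=6: count = 12+6*1 = 18
x=7: count = 18+7*1 = 25

25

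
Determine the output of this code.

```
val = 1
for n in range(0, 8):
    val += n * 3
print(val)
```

n=0: val = 1+0*3 = 1
n=1: val = 1+1*3 = 4
n=2: val = 4+2*3 = 10
n=3: val = 10+3*3 = 19
n=4: val = 19+4*3 = 31
n=5: val = 31+5*3 = 46
n=6: val = 46+6*3 = 64
n=7: val = 64+7*3 = 85

85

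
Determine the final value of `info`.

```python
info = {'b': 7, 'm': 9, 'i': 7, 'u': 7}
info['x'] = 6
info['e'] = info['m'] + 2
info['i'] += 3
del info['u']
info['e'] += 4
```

info['x'] = 6 → {'b': 7, 'm': 9, 'i': 7, 'u': 7, 'x': 6}
info['e'] = info['m']+2 = 11 → {'b': 7, 'm': 9, 'i': 7, 'u': 7, 'x': 6, 'e': 11}
info['i'] = 7+3 = 10 → {'b': 7, 'm': 9, 'i': 10, 'u': 7, 'x': 6, 'e': 11}
del 'u' → {'b': 7, 'm': 9, 'i': 10, 'x': 6, 'e': 11}
info['e'] = 11+4 = 15 → {'b': 7, 'm': 9, 'i': 10, 'x': 6, 'e': 15}

{'b': 7, 'm': 9, 'i': 10, 'x': 6, 'e': 15}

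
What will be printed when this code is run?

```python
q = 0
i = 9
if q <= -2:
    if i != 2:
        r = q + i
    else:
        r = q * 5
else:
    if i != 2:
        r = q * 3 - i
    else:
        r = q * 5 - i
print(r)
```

q=0, i=9
q <= -2 is False; i != 2 is True
→ r = q * 3 - i = -9

-9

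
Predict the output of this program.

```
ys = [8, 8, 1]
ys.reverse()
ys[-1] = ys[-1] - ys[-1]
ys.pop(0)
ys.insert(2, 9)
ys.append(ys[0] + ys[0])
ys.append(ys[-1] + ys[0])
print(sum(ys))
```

57

reverse → [1, 8, 8]
ys[-1] = ys[-1]-ys[-1] = 8-8 = 0 → [1, 8, 0]
pop(0) removes 1 → [8, 0]
insert 9 at 2 → [8, 0, 9]
append ys[0]+ys[0] = 8+8 = 16 → [8, 0, 9, 16]
append ys[-1]+ys[0] = 16+8 = 24 → [8, 0, 9, 16, 24]
sum = 57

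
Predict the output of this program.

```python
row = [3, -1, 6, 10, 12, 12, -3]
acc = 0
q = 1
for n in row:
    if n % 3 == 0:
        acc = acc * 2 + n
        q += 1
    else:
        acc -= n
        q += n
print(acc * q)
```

n=3: %3==0, acc = 0*2+3 = 3; q=2
n=-1: not %3==0, acc = 3-(-1) = 4; q=1
n=6: %3==0, acc = 4*2+6 = 14; q=2
n=10: not %3==0, acc = 14-10 = 4; q=12
n=12: %3==0, acc = 4*2+12 = 20; q=13
n=12: %3==0, acc = 20*2+12 = 52; q=14
n=-3: %3==0, acc = 52*2+(-3) = 101; q=15
acc*q = 101*15 = 1515

1515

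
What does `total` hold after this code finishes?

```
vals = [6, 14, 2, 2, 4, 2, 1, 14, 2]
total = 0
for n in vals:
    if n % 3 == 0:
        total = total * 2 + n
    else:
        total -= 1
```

n=6: %3==0, total = 0*2+6 = 6
n=14: not %3==0, total = 6-1 = 5
n=2: not %3==0, total = 5-1 = 4
n=2: not %3==0, total = 4-1 = 3
n=4: not %3==0, total = 3-1 = 2
n=2: not %3==0, total = 2-1 = 1
n=1: not %3==0, total = 1-1 = 0
n=14: not %3==0, total = 0-1 = -1
n=2: not %3==0, total = (-1)-1 = -2

-2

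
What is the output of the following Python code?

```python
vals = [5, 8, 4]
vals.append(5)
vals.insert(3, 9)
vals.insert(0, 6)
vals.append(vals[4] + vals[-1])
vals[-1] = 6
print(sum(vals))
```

43

append 5 → [5, 8, 4, 5]
insert 9 at 3 → [5, 8, 4, 9, 5]
insert 6 at 0 → [6, 5, 8, 4, 9, 5]
append vals[4]+vals[-1] = 9+5 = 14 → [6, 5, 8, 4, 9, 5, 14]
vals[-1] = 6 → [6, 5, 8, 4, 9, 5, 6]
sum = 43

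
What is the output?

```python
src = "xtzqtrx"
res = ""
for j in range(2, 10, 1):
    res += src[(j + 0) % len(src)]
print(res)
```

j=2: add src[2]='z' → 'z'
j=3: add src[3]='q' → 'zq'
j=4: add src[4]='t' → 'zqt'
j=5: add src[5]='r' → 'zqtr'
j=6: add src[6]='x' → 'zqtrx'
j=7: add src[0]='x' → 'zqtrxx'
j=8: add src[1]='t' → 'zqtrxxt'
j=9: add src[2]='z' → 'zqtrxxtz'

zqtrxxtz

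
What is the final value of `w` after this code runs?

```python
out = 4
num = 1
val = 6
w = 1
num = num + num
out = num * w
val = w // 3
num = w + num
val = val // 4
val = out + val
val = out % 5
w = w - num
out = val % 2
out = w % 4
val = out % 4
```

-2

num = 1+1 = 2
out = 2*1 = 2
val = 1//3 = 0
num = 1+2 = 3
val = 0//4 = 0
val = 2+0 = 2
val = 2%5 = 2
w = 1-3 = -2
out = 2%2 = 0
out = (-2)%4 = 2
val = 2%4 = 2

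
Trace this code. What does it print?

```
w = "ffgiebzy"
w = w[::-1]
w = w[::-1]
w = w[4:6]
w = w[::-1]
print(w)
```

be

reverse → 'yzbeigff'
reverse → 'ffgiebzy'
slice [4:6] → 'eb'
reverse → 'be'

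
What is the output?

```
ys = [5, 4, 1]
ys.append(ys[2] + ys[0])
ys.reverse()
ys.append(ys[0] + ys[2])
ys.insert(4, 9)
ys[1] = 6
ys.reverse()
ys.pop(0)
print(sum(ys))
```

30

append ys[2]+ys[0] = 1+5 = 6 → [5, 4, 1, 6]
reverse → [6, 1, 4, 5]
append ys[0]+ys[2] = 6+4 = 10 → [6, 1, 4, 5, 10]
insert 9 at 4 → [6, 1, 4, 5, 9, 10]
ys[1] = 6 → [6, 6, 4, 5, 9, 10]
reverse → [10, 9, 5, 4, 6, 6]
pop(0) removes 10 → [9, 5, 4, 6, 6]
sum = 30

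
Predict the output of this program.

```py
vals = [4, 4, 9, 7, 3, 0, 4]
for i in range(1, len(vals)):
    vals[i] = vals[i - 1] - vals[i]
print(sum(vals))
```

i=1: vals[1] = 4-4 = 0 → [4, 0, 9, 7, 3, 0, 4]
i=2: vals[2] = 0-9 = -9 → [4, 0, -9, 7, 3, 0, 4]
i=3: vals[3] = (-9)-7 = -16 → [4, 0, -9, -16, 3, 0, 4]
i=4: vals[4] = (-16)-3 = -19 → [4, 0, -9, -16, -19, 0, 4]
i=5: vals[5] = (-19)-0 = -19 → [4, 0, -9, -16, -19, -19, 4]
i=6: vals[6] = (-19)-4 = -23 → [4, 0, -9, -16, -19, -19, -23]
sum = -82

-82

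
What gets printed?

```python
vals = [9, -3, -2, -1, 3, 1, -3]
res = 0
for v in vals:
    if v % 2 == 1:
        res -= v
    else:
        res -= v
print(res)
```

-4

v=9: odd, res = 0-9 = -9
v=-3: odd, res = (-9)-(-3) = -6
v=-2: not odd, res = (-6)-(-2) = -4
v=-1: odd, res = (-4)-(-1) = -3
v=3: odd, res = (-3)-3 = -6
v=1: odd, res = (-6)-1 = -7
v=-3: odd, res = (-7)-(-3) = -4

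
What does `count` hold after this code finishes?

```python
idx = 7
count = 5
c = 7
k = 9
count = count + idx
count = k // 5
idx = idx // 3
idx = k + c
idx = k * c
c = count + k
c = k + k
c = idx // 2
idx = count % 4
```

1

count = 5+7 = 12
count = 9//5 = 1
idx = 7//3 = 2
idx = 9+7 = 16
idx = 9*7 = 63
c = 1+9 = 10
c = 9+9 = 18
c = 63//2 = 31
idx = 1%4 = 1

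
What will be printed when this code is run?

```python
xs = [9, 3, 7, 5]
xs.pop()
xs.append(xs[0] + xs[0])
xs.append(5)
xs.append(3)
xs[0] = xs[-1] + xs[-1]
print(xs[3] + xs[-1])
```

pop() removes 5 → [9, 3, 7]
append xs[0]+xs[0] = 9+9 = 18 → [9, 3, 7, 18]
append 5 → [9, 3, 7, 18, 5]
append 3 → [9, 3, 7, 18, 5, 3]
xs[0] = xs[-1]+xs[-1] = 3+3 = 6 → [6, 3, 7, 18, 5, 3]
xs[3]+xs[-1] = 18+3 = 21

21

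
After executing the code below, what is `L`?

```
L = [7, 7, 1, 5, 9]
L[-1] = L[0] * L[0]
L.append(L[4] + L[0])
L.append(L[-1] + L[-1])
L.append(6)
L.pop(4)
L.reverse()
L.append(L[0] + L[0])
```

[6, 112, 56, 5, 1, 7, 7, 12]

L[-1] = L[0]*L[0] = 7*7 = 49 → [7, 7, 1, 5, 49]
append L[4]+L[0] = 49+7 = 56 → [7, 7, 1, 5, 49, 56]
append L[-1]+L[-1] = 56+56 = 112 → [7, 7, 1, 5, 49, 56, 112]
append 6 → [7, 7, 1, 5, 49, 56, 112, 6]
pop(4) removes 49 → [7, 7, 1, 5, 56, 112, 6]
reverse → [6, 112, 56, 5, 1, 7, 7]
append L[0]+L[0] = 6+6 = 12 → [6, 112, 56, 5, 1, 7, 7, 12]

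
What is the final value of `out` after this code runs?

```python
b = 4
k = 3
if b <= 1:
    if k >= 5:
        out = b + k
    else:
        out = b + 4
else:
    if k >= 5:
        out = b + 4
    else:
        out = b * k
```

b=4, k=3
b <= 1 is False; k >= 5 is False
→ out = b * k = 12

12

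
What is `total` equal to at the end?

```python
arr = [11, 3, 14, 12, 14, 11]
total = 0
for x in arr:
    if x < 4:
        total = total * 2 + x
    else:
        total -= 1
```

-3

x=11: not <4, total = 0-1 = -1
x=3: <4, total = (-1)*2+3 = 1
x=14: not <4, total = 1-1 = 0
x=12: not <4, total = 0-1 = -1
x=14: not <4, total = (-1)-1 = -2
x=11: not <4, total = (-2)-1 = -3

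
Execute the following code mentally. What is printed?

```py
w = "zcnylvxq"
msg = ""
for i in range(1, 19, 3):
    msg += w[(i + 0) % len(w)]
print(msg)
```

clqnvz

i=1: add w[1]='c' → 'c'
i=4: add w[4]='l' → 'cl'
i=7: add w[7]='q' → 'clq'
i=10: add w[2]='n' → 'clqn'
i=13: add w[5]='v' → 'clqnv'
i=16: add w[0]='z' → 'clqnvz'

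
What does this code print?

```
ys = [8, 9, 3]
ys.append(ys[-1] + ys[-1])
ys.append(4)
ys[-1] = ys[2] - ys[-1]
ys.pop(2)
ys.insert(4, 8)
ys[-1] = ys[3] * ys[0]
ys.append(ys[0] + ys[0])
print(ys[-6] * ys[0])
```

64

append ys[-1]+ys[-1] = 3+3 = 6 → [8, 9, 3, 6]
append 4 → [8, 9, 3, 6, 4]
ys[-1] = ys[2]-ys[-1] = 3-4 = -1 → [8, 9, 3, 6, -1]
pop(2) removes 3 → [8, 9, 6, -1]
insert 8 at 4 → [8, 9, 6, -1, 8]
ys[-1] = ys[3]*ys[0] = (-1)*8 = -8 → [8, 9, 6, -1, -8]
append ys[0]+ys[0] = 8+8 = 16 → [8, 9, 6, -1, -8, 16]
ys[-6]*ys[0] = 8*8 = 64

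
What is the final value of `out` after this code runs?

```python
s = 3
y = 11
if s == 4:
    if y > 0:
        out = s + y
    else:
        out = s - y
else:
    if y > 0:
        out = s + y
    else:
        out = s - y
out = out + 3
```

s=3, y=11
s == 4 is False; y > 0 is True
→ out = s + y = 14
out = 14+3 = 17

17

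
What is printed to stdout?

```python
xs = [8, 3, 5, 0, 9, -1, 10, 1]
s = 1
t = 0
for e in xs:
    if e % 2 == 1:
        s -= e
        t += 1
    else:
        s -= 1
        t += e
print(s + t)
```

e=8: not odd, s = 1-1 = 0; t=8
e=3: odd, s = 0-3 = -3; t=9
e=5: odd, s = (-3)-5 = -8; t=10
e=0: not odd, s = (-8)-1 = -9; t=10
e=9: odd, s = (-9)-9 = -18; t=11
e=-1: odd, s = (-18)-(-1) = -17; t=12
e=10: not odd, s = (-17)-1 = -18; t=22
e=1: odd, s = (-18)-1 = -19; t=23
s+t = (-19)+23 = 4

4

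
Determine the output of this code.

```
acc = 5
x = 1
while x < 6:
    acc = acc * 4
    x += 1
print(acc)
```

5120

x=1: acc = 5*4 = 20
x=2: acc = 20*4 = 80
x=3: acc = 80*4 = 320
x=4: acc = 320*4 = 1280
x=5: acc = 1280*4 = 5120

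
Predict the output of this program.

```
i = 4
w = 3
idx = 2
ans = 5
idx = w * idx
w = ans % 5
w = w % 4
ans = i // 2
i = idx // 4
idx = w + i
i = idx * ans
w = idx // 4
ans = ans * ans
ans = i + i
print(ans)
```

4

idx = 3*2 = 6
w = 5%5 = 0
w = 0%4 = 0
ans = 4//2 = 2
i = 6//4 = 1
idx = 0+1 = 1
i = 1*2 = 2
w = 1//4 = 0
ans = 2*2 = 4
ans = 2+2 = 4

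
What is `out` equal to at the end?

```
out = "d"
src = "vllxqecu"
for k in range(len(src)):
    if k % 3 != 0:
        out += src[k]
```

'dllqeu'

k=0: skip
k=1: add 'l' → 'dl'
k=2: add 'l' → 'dll'
k=3: skip
k=4: add 'q' → 'dllq'
k=5: add 'e' → 'dllqe'
k=6: skip
k=7: add 'u' → 'dllqeu'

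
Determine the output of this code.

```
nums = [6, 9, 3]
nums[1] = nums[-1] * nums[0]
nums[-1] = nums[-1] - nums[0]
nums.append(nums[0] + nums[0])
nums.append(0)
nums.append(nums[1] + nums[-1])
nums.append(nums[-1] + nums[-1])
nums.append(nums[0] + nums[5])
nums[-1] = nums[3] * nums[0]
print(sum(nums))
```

159

nums[1] = nums[-1]*nums[0] = 3*6 = 18 → [6, 18, 3]
nums[-1] = nums[-1]-nums[0] = 3-6 = -3 → [6, 18, -3]
append nums[0]+nums[0] = 6+6 = 12 → [6, 18, -3, 12]
append 0 → [6, 18, -3, 12, 0]
append nums[1]+nums[-1] = 18+0 = 18 → [6, 18, -3, 12, 0, 18]
append nums[-1]+nums[-1] = 18+18 = 36 → [6, 18, -3, 12, 0, 18, 36]
append nums[0]+nums[5] = 6+18 = 24 → [6, 18, -3, 12, 0, 18, 36, 24]
nums[-1] = nums[3]*nums[0] = 12*6 = 72 → [6, 18, -3, 12, 0, 18, 36, 72]
sum = 159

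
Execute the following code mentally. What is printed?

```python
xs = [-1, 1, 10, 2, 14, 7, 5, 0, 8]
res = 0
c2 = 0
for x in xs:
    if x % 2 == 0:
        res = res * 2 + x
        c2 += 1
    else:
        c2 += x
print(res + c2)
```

x=-1: not even; c2=-1
x=1: not even; c2=0
x=10: even, res = 0*2+10 = 10; c2=1
x=2: even, res = 10*2+2 = 22; c2=2
x=14: even, res = 22*2+14 = 58; c2=3
x=7: not even; c2=10
x=5: not even; c2=15
x=0: even, res = 58*2+0 = 116; c2=16
x=8: even, res = 116*2+8 = 240; c2=17
res+c2 = 240+17 = 257

257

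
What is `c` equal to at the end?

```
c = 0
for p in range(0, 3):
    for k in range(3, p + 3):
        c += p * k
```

17

p=1,k=3: c = 0+3 = 3
p=2,k=3: c = 3+6 = 9
p=2,k=4: c = 9+8 = 17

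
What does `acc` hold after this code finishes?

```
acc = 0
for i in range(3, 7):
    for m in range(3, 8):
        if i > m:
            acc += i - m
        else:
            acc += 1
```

i=3,m=3: not 3>3, acc = 0+1 = 1
i=3,m=4: not 3>4, acc = 1+1 = 2
i=3,m=5: not 3>5, acc = 2+1 = 3
i=3,m=6: not 3>6, acc = 3+1 = 4
i=3,m=7: not 3>7, acc = 4+1 = 5
i=4,m=3: 4>3, acc = 5+1 = 6
i=4,m=4: not 4>4, acc = 6+1 = 7
i=4,m=5: not 4>5, acc = 7+1 = 8
i=4,m=6: not 4>6, acc = 8+1 = 9
i=4,m=7: not 4>7, acc = 9+1 = 10
i=5,m=3: 5>3, acc = 10+2 = 12
i=5,m=4: 5>4, acc = 12+1 = 13
i=5,m=5: not 5>5, acc = 13+1 = 14
i=5,m=6: not 5>6, acc = 14+1 = 15
i=5,m=7: not 5>7, acc = 15+1 = 16
i=6,m=3: 6>3, acc = 16+3 = 19
i=6,m=4: 6>4, acc = 19+2 = 21
i=6,m=5: 6>5, acc = 21+1 = 22
i=6,m=6: not 6>6, acc = 22+1 = 23
i=6,m=7: not 6>7, acc = 23+1 = 24

24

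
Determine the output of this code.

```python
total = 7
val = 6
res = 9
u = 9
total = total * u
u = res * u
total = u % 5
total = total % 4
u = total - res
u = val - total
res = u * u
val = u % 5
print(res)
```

total = 7*9 = 63
u = 9*9 = 81
total = 81%5 = 1
total = 1%4 = 1
u = 1-9 = -8
u = 6-1 = 5
res = 5*5 = 25
val = 5%5 = 0

25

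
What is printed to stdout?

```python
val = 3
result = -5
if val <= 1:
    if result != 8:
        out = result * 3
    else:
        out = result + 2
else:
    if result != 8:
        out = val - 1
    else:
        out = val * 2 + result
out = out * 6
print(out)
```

12

val=3, result=-5
val <= 1 is False; result != 8 is True
→ out = val - 1 = 2
out = 2*6 = 12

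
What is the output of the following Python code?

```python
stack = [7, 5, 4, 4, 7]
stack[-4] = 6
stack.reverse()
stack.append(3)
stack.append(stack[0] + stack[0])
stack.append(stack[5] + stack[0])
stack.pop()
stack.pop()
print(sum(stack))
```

31

stack[-4] = 6 → [7, 6, 4, 4, 7]
reverse → [7, 4, 4, 6, 7]
append 3 → [7, 4, 4, 6, 7, 3]
append stack[0]+stack[0] = 7+7 = 14 → [7, 4, 4, 6, 7, 3, 14]
append stack[5]+stack[0] = 3+7 = 10 → [7, 4, 4, 6, 7, 3, 14, 10]
pop() removes 10 → [7, 4, 4, 6, 7, 3, 14]
pop() removes 14 → [7, 4, 4, 6, 7, 3]
sum = 31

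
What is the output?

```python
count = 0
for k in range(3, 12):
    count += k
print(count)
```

k=3: count = 0+3 = 3
k=4: count = 3+4 = 7
k=5: count = 7+5 = 12
k=6: count = 12+6 = 18
k=7: count = 18+7 = 25
k=8: count = 25+8 = 33
k=9: count = 33+9 = 42
k=10: count = 42+10 = 52
k=11: count = 52+11 = 63

63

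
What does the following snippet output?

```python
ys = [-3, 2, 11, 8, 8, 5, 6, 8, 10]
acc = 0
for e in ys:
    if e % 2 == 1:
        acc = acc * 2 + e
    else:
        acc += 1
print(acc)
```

26

e=-3: odd, acc = 0*2+(-3) = -3
e=2: not odd, acc = (-3)+1 = -2
e=11: odd, acc = (-2)*2+11 = 7
e=8: not odd, acc = 7+1 = 8
e=8: not odd, acc = 8+1 = 9
e=5: odd, acc = 9*2+5 = 23
e=6: not odd, acc = 23+1 = 24
e=8: not odd, acc = 24+1 = 25
e=10: not odd, acc = 25+1 = 26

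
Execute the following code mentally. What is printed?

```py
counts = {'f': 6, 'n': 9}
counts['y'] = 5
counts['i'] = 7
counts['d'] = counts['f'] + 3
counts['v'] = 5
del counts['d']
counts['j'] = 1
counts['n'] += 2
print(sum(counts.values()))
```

counts['y'] = 5 → {'f': 6, 'n': 9, 'y': 5}
counts['i'] = 7 → {'f': 6, 'n': 9, 'y': 5, 'i': 7}
counts['d'] = counts['f']+3 = 9 → {'f': 6, 'n': 9, 'y': 5, 'i': 7, 'd': 9}
counts['v'] = 5 → {'f': 6, 'n': 9, 'y': 5, 'i': 7, 'd': 9, 'v': 5}
del 'd' → {'f': 6, 'n': 9, 'y': 5, 'i': 7, 'v': 5}
counts['j'] = 1 → {'f': 6, 'n': 9, 'y': 5, 'i': 7, 'v': 5, 'j': 1}
counts['n'] = 9+2 = 11 → {'f': 6, 'n': 11, 'y': 5, 'i': 7, 'v': 5, 'j': 1}
sum of values = 35

35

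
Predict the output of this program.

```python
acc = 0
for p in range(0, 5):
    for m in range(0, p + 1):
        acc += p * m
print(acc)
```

p=0,m=0: acc = 0+0 = 0
p=1,m=0: acc = 0+0 = 0
p=1,m=1: acc = 0+1 = 1
p=2,m=0: acc = 1+0 = 1
p=2,m=1: acc = 1+2 = 3
p=2,m=2: acc = 3+4 = 7
p=3,m=0: acc = 7+0 = 7
p=3,m=1: acc = 7+3 = 10
p=3,m=2: acc = 10+6 = 16
p=3,m=3: acc = 16+9 = 25
p=4,m=0: acc = 25+0 = 25
p=4,m=1: acc = 25+4 = 29
p=4,m=2: acc = 29+8 = 37
p=4,m=3: acc = 37+12 = 49
p=4,m=4: acc = 49+16 = 65

65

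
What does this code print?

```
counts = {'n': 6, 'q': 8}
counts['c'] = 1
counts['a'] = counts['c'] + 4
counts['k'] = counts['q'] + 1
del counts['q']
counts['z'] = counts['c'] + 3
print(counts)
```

{'n': 6, 'c': 1, 'a': 5, 'k': 9, 'z': 4}

counts['c'] = 1 → {'n': 6, 'q': 8, 'c': 1}
counts['a'] = counts['c']+4 = 5 → {'n': 6, 'q': 8, 'c': 1, 'a': 5}
counts['k'] = counts['q']+1 = 9 → {'n': 6, 'q': 8, 'c': 1, 'a': 5, 'k': 9}
del 'q' → {'n': 6, 'c': 1, 'a': 5, 'k': 9}
counts['z'] = counts['c']+3 = 4 → {'n': 6, 'c': 1, 'a': 5, 'k': 9, 'z': 4}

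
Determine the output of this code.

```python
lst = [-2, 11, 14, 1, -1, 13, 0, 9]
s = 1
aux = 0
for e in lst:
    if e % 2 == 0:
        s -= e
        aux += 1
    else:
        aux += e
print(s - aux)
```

e=-2: even, s = 1-(-2) = 3; aux=1
e=11: not even; aux=12
e=14: even, s = 3-14 = -11; aux=13
e=1: not even; aux=14
e=-1: not even; aux=13
e=13: not even; aux=26
e=0: even, s = (-11)-0 = -11; aux=27
e=9: not even; aux=36
s-aux = (-11)-36 = -47

-47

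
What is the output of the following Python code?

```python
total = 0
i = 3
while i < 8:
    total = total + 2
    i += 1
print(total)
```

10

i=3: total = 0+2 = 2
i=4: total = 2+2 = 4
i=5: total = 4+2 = 6
i=6: total = 6+2 = 8
i=7: total = 8+2 = 10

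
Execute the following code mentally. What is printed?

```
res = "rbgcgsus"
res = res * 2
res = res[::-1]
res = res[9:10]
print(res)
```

u

repeat ×2 → 'rbgcgsusrbgcgsus'
reverse → 'susgcgbrsusgcgbr'
slice [9:10] → 'u'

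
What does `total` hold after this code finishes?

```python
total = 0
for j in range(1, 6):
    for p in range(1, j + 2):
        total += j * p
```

j=1,p=1: total = 0+1 = 1
j=1,p=2: total = 1+2 = 3
j=2,p=1: total = 3+2 = 5
j=2,p=2: total = 5+4 = 9
j=2,p=3: total = 9+6 = 15
j=3,p=1: total = 15+3 = 18
j=3,p=2: total = 18+6 = 24
j=3,p=3: total = 24+9 = 33
j=3,p=4: total = 33+12 = 45
j=4,p=1: total = 45+4 = 49
j=4,p=2: total = 49+8 = 57
j=4,p=3: total = 57+12 = 69
j=4,p=4: total = 69+16 = 85
j=4,p=5: total = 85+20 = 105
j=5,p=1: total = 105+5 = 110
j=5,p=2: total = 110+10 = 120
j=5,p=3: total = 120+15 = 135
j=5,p=4: total = 135+20 = 155
j=5,p=5: total = 155+25 = 180
j=5,p=6: total = 180+30 = 210

210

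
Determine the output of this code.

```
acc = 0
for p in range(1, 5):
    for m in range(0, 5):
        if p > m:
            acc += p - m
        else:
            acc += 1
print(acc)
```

30

p=1,m=0: 1>0, acc = 0+1 = 1
p=1,m=1: not 1>1, acc = 1+1 = 2
p=1,m=2: not 1>2, acc = 2+1 = 3
p=1,m=3: not 1>3, acc = 3+1 = 4
p=1,m=4: not 1>4, acc = 4+1 = 5
p=2,m=0: 2>0, acc = 5+2 = 7
p=2,m=1: 2>1, acc = 7+1 = 8
p=2,m=2: not 2>2, acc = 8+1 = 9
p=2,m=3: not 2>3, acc = 9+1 = 10
p=2,m=4: not 2>4, acc = 10+1 = 11
p=3,m=0: 3>0, acc = 11+3 = 14
p=3,m=1: 3>1, acc = 14+2 = 16
p=3,m=2: 3>2, acc = 16+1 = 17
p=3,m=3: not 3>3, acc = 17+1 = 18
p=3,m=4: not 3>4, acc = 18+1 = 19
p=4,m=0: 4>0, acc = 19+4 = 23
p=4,m=1: 4>1, acc = 23+3 = 26
p=4,m=2: 4>2, acc = 26+2 = 28
p=4,m=3: 4>3, acc = 28+1 = 29
p=4,m=4: not 4>4, acc = 29+1 = 30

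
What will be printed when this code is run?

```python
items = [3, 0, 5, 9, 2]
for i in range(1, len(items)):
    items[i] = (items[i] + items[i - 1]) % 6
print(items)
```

i=1: items[1] = (0+3)%6 = 3 → [3, 3, 5, 9, 2]
i=2: items[2] = (5+3)%6 = 2 → [3, 3, 2, 9, 2]
i=3: items[3] = (9+2)%6 = 5 → [3, 3, 2, 5, 2]
i=4: items[4] = (2+5)%6 = 1 → [3, 3, 2, 5, 1]

[3, 3, 2, 5, 1]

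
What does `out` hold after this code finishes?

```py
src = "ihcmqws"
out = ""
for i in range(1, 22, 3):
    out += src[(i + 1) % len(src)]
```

i=1: add src[2]='c' → 'c'
i=4: add src[5]='w' → 'cw'
i=7: add src[1]='h' → 'cwh'
i=10: add src[4]='q' → 'cwhq'
i=13: add src[0]='i' → 'cwhqi'
i=16: add src[3]='m' → 'cwhqim'
i=19: add src[6]='s' → 'cwhqims'

'cwhqims'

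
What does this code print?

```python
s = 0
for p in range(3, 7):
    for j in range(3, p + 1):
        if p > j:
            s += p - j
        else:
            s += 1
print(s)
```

14

p=3,j=3: not 3>3, s = 0+1 = 1
p=4,j=3: 4>3, s = 1+1 = 2
p=4,j=4: not 4>4, s = 2+1 = 3
p=5,j=3: 5>3, s = 3+2 = 5
p=5,j=4: 5>4, s = 5+1 = 6
p=5,j=5: not 5>5, s = 6+1 = 7
p=6,j=3: 6>3, s = 7+3 = 10
p=6,j=4: 6>4, s = 10+2 = 12
p=6,j=5: 6>5, s = 12+1 = 13
p=6,j=6: not 6>6, s = 13+1 = 14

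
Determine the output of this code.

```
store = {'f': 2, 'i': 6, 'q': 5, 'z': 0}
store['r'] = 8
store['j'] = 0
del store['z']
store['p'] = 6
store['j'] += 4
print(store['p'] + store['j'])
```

store['r'] = 8 → {'f': 2, 'i': 6, 'q': 5, 'z': 0, 'r': 8}
store['j'] = 0 → {'f': 2, 'i': 6, 'q': 5, 'z': 0, 'r': 8, 'j': 0}
del 'z' → {'f': 2, 'i': 6, 'q': 5, 'r': 8, 'j': 0}
store['p'] = 6 → {'f': 2, 'i': 6, 'q': 5, 'r': 8, 'j': 0, 'p': 6}
store['j'] = 0+4 = 4 → {'f': 2, 'i': 6, 'q': 5, 'r': 8, 'j': 4, 'p': 6}
store['p']+store['j'] = 6+4 = 10

10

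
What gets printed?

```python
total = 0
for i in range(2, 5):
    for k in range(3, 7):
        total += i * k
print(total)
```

162

i=2,k=3: total = 0+6 = 6
i=2,k=4: total = 6+8 = 14
i=2,k=5: total = 14+10 = 24
i=2,k=6: total = 24+12 = 36
i=3,k=3: total = 36+9 = 45
i=3,k=4: total = 45+12 = 57
i=3,k=5: total = 57+15 = 72
i=3,k=6: total = 72+18 = 90
i=4,k=3: total = 90+12 = 102
i=4,k=4: total = 102+16 = 118
i=4,k=5: total = 118+20 = 138
i=4,k=6: total = 138+24 = 162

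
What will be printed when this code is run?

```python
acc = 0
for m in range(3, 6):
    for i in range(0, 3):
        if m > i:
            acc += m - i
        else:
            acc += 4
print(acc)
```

m=3,i=0: 3>0, acc = 0+3 = 3
m=3,i=1: 3>1, acc = 3+2 = 5
m=3,i=2: 3>2, acc = 5+1 = 6
m=4,i=0: 4>0, acc = 6+4 = 10
m=4,i=1: 4>1, acc = 10+3 = 13
m=4,i=2: 4>2, acc = 13+2 = 15
m=5,i=0: 5>0, acc = 15+5 = 20
m=5,i=1: 5>1, acc = 20+4 = 24
m=5,i=2: 5>2, acc = 24+3 = 27

27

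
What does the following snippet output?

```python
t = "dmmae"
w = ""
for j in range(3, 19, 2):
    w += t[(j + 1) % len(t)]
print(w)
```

emadmema

j=3: add t[4]='e' → 'e'
j=5: add t[1]='m' → 'em'
j=7: add t[3]='a' → 'ema'
j=9: add t[0]='d' → 'emad'
j=11: add t[2]='m' → 'emadm'
j=13: add t[4]='e' → 'emadme'
j=15: add t[1]='m' → 'emadmem'
j=17: add t[3]='a' → 'emadmema'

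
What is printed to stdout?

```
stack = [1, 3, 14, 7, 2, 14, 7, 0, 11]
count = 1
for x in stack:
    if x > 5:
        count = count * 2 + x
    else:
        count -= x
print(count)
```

x=1: not >5, count = 1-1 = 0
x=3: not >5, count = 0-3 = -3
x=14: >5, count = (-3)*2+14 = 8
x=7: >5, count = 8*2+7 = 23
x=2: not >5, count = 23-2 = 21
x=14: >5, count = 21*2+14 = 56
x=7: >5, count = 56*2+7 = 119
x=0: not >5, count = 119-0 = 119
x=11: >5, count = 119*2+11 = 249

249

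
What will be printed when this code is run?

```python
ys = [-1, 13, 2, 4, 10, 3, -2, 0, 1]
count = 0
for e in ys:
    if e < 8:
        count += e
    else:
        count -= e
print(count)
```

-16

e=-1: <8, count = 0+(-1) = -1
e=13: not <8, count = (-1)-13 = -14
e=2: <8, count = (-14)+2 = -12
e=4: <8, count = (-12)+4 = -8
e=10: not <8, count = (-8)-10 = -18
e=3: <8, count = (-18)+3 = -15
e=-2: <8, count = (-15)+(-2) = -17
e=0: <8, count = (-17)+0 = -17
e=1: <8, count = (-17)+1 = -16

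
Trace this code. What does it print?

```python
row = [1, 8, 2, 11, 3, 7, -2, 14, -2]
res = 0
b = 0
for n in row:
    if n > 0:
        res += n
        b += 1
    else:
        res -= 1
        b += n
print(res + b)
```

47

n=1: >0, res = 0+1 = 1; b=1
n=8: >0, res = 1+8 = 9; b=2
n=2: >0, res = 9+2 = 11; b=3
n=11: >0, res = 11+11 = 22; b=4
n=3: >0, res = 22+3 = 25; b=5
n=7: >0, res = 25+7 = 32; b=6
n=-2: not >0, res = 32-1 = 31; b=4
n=14: >0, res = 31+14 = 45; b=5
n=-2: not >0, res = 45-1 = 44; b=3
res+b = 44+3 = 47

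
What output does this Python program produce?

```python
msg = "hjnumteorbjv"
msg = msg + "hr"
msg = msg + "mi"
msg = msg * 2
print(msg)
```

+ 'hr' → 'hjnumteorbjvhr'
+ 'mi' → 'hjnumteorbjvhrmi'
repeat ×2 → 'hjnumteorbjvhrmihjnumteorbjvhrmi'

hjnumteorbjvhrmihjnumteorbjvhrmi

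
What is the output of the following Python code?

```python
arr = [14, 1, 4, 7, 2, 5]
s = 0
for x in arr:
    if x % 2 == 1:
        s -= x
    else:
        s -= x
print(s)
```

-33

x=14: not odd, s = 0-14 = -14
x=1: odd, s = (-14)-1 = -15
x=4: not odd, s = (-15)-4 = -19
x=7: odd, s = (-19)-7 = -26
x=2: not odd, s = (-26)-2 = -28
x=5: odd, s = (-28)-5 = -33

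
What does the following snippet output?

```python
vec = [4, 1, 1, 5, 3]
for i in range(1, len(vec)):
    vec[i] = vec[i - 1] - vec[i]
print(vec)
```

i=1: vec[1] = 4-1 = 3 → [4, 3, 1, 5, 3]
i=2: vec[2] = 3-1 = 2 → [4, 3, 2, 5, 3]
i=3: vec[3] = 2-5 = -3 → [4, 3, 2, -3, 3]
i=4: vec[4] = (-3)-3 = -6 → [4, 3, 2, -3, -6]

[4, 3, 2, -3, -6]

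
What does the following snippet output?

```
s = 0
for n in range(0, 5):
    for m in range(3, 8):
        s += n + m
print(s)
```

175

n=0,m=3: s = 0+3 = 3
n=0,m=4: s = 3+4 = 7
n=0,m=5: s = 7+5 = 12
n=0,m=6: s = 12+6 = 18
n=0,m=7: s = 18+7 = 25
n=1,m=3: s = 25+4 = 29
n=1,m=4: s = 29+5 = 34
n=1,m=5: s = 34+6 = 40
n=1,m=6: s = 40+7 = 47
n=1,m=7: s = 47+8 = 55
n=2,m=3: s = 55+5 = 60
n=2,m=4: s = 60+6 = 66
n=2,m=5: s = 66+7 = 73
n=2,m=6: s = 73+8 = 81
n=2,m=7: s = 81+9 = 90
n=3,m=3: s = 90+6 = 96
n=3,m=4: s = 96+7 = 103
n=3,m=5: s = 103+8 = 111
n=3,m=6: s = 111+9 = 120
n=3,m=7: s = 120+10 = 130
n=4,m=3: s = 130+7 = 137
n=4,m=4: s = 137+8 = 145
n=4,m=5: s = 145+9 = 154
n=4,m=6: s = 154+10 = 164
n=4,m=7: s = 164+11 = 175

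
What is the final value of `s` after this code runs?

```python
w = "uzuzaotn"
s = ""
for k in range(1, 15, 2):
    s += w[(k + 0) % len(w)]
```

k=1: add w[1]='z' → 'z'
k=3: add w[3]='z' → 'zz'
k=5: add w[5]='o' → 'zzo'
k=7: add w[7]='n' → 'zzon'
k=9: add w[1]='z' → 'zzonz'
k=11: add w[3]='z' → 'zzonzz'
k=13: add w[5]='o' → 'zzonzzo'

'zzonzzo'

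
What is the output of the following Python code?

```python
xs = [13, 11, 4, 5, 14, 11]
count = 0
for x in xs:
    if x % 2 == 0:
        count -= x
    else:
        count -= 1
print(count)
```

x=13: not even, count = 0-1 = -1
x=11: not even, count = (-1)-1 = -2
x=4: even, count = (-2)-4 = -6
x=5: not even, count = (-6)-1 = -7
x=14: even, count = (-7)-14 = -21
x=11: not even, count = (-21)-1 = -22

-22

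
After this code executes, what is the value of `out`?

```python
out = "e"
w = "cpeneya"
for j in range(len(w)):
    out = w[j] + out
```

'ayenepce'

j=0: prepend 'c' → 'ce'
j=1: prepend 'p' → 'pce'
j=2: prepend 'e' → 'epce'
j=3: prepend 'n' → 'nepce'
j=4: prepend 'e' → 'enepce'
j=5: prepend 'y' → 'yenepce'
j=6: prepend 'a' → 'ayenepce'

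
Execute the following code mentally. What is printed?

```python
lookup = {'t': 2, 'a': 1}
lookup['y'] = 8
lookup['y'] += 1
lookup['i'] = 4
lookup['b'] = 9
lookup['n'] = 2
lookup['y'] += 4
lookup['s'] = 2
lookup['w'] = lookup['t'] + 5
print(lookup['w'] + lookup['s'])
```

9

lookup['y'] = 8 → {'t': 2, 'a': 1, 'y': 8}
lookup['y'] = 8+1 = 9 → {'t': 2, 'a': 1, 'y': 9}
lookup['i'] = 4 → {'t': 2, 'a': 1, 'y': 9, 'i': 4}
lookup['b'] = 9 → {'t': 2, 'a': 1, 'y': 9, 'i': 4, 'b': 9}
lookup['n'] = 2 → {'t': 2, 'a': 1, 'y': 9, 'i': 4, 'b': 9, 'n': 2}
lookup['y'] = 9+4 = 13 → {'t': 2, 'a': 1, 'y': 13, 'i': 4, 'b': 9, 'n': 2}
lookup['s'] = 2 → {'t': 2, 'a': 1, 'y': 13, 'i': 4, 'b': 9, 'n': 2, 's': 2}
lookup['w'] = lookup['t']+5 = 7 → {'t': 2, 'a': 1, 'y': 13, 'i': 4, 'b': 9, 'n': 2, 's': 2, 'w': 7}
lookup['w']+lookup['s'] = 7+2 = 9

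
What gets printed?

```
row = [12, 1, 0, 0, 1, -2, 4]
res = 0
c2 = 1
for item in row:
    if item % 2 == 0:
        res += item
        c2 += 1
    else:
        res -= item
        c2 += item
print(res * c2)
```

96

item=12: even, res = 0+12 = 12; c2=2
item=1: not even, res = 12-1 = 11; c2=3
item=0: even, res = 11+0 = 11; c2=4
item=0: even, res = 11+0 = 11; c2=5
item=1: not even, res = 11-1 = 10; c2=6
item=-2: even, res = 10+(-2) = 8; c2=7
item=4: even, res = 8+4 = 12; c2=8
res*c2 = 12*8 = 96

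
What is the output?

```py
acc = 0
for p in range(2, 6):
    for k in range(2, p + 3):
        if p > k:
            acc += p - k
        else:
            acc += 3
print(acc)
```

46

p=2,k=2: not 2>2, acc = 0+3 = 3
p=2,k=3: not 2>3, acc = 3+3 = 6
p=2,k=4: not 2>4, acc = 6+3 = 9
p=3,k=2: 3>2, acc = 9+1 = 10
p=3,k=3: not 3>3, acc = 10+3 = 13
p=3,k=4: not 3>4, acc = 13+3 = 16
p=3,k=5: not 3>5, acc = 16+3 = 19
p=4,k=2: 4>2, acc = 19+2 = 21
p=4,k=3: 4>3, acc = 21+1 = 22
p=4,k=4: not 4>4, acc = 22+3 = 25
p=4,k=5: not 4>5, acc = 25+3 = 28
p=4,k=6: not 4>6, acc = 28+3 = 31
p=5,k=2: 5>2, acc = 31+3 = 34
p=5,k=3: 5>3, acc = 34+2 = 36
p=5,k=4: 5>4, acc = 36+1 = 37
p=5,k=5: not 5>5, acc = 37+3 = 40
p=5,k=6: not 5>6, acc = 40+3 = 43
p=5,k=7: not 5>7, acc = 43+3 = 46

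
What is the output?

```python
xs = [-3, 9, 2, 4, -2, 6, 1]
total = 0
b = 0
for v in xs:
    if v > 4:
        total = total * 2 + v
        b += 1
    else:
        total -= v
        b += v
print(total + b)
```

v=-3: not >4, total = 0-(-3) = 3; b=-3
v=9: >4, total = 3*2+9 = 15; b=-2
v=2: not >4, total = 15-2 = 13; b=0
v=4: not >4, total = 13-4 = 9; b=4
v=-2: not >4, total = 9-(-2) = 11; b=2
v=6: >4, total = 11*2+6 = 28; b=3
v=1: not >4, total = 28-1 = 27; b=4
total+b = 27+4 = 31

31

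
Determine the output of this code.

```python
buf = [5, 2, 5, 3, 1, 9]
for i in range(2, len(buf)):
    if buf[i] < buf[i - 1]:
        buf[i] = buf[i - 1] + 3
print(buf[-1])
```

i=2: 5>=2, unchanged → [5, 2, 5, 3, 1, 9]
i=3: 3<5, buf[3] = 5+3 = 8 → [5, 2, 5, 8, 1, 9]
i=4: 1<8, buf[4] = 8+3 = 11 → [5, 2, 5, 8, 11, 9]
i=5: 9<11, buf[5] = 11+3 = 14 → [5, 2, 5, 8, 11, 14]

14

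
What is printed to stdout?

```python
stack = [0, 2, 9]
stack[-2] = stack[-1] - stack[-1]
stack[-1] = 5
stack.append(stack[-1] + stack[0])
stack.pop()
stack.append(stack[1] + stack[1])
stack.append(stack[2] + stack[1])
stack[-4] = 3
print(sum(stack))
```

stack[-2] = stack[-1]-stack[-1] = 9-9 = 0 → [0, 0, 9]
stack[-1] = 5 → [0, 0, 5]
append stack[-1]+stack[0] = 5+0 = 5 → [0, 0, 5, 5]
pop() removes 5 → [0, 0, 5]
append stack[1]+stack[1] = 0+0 = 0 → [0, 0, 5, 0]
append stack[2]+stack[1] = 5+0 = 5 → [0, 0, 5, 0, 5]
stack[-4] = 3 → [0, 3, 5, 0, 5]
sum = 13

13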